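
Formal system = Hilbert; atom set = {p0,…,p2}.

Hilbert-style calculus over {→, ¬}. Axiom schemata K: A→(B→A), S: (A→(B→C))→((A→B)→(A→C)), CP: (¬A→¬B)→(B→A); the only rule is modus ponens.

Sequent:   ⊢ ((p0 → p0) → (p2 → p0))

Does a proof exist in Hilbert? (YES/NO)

Truth-table refutation:
  v=000: Γ:[] Δ:[((p0 → p0) → (p2 → p0))=T] refutes=False
  v=001: Γ:[] Δ:[((p0 → p0) → (p2 → p0))=F] refutes=True  ← countermodel

Result: NO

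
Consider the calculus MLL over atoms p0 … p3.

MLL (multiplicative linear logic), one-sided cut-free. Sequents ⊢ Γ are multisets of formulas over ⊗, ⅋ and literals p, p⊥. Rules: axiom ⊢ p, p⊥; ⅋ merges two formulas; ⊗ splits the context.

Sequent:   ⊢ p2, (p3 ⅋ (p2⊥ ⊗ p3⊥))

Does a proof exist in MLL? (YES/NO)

Derivation trace:
[⅋]  ⊢ p2, (p3 ⅋ (p2⊥ ⊗ p3⊥))
  [⊗]  ⊢ p2, p3, (p2⊥ ⊗ p3⊥)
    [Ax]  ⊢ p2, p2⊥
    [Ax]  ⊢ p3, p3⊥

Result: YES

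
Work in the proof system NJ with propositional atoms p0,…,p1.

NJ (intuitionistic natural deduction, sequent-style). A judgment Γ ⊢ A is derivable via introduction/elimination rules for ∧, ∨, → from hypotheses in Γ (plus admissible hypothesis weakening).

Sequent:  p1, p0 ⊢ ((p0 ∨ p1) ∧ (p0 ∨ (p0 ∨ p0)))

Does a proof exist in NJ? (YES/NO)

Derivation (root first):
[∧I] p1, p0 ⊢ ((p0 ∨ p1) ∧ (p0 ∨ (p0 ∨ p0)))
  [∨I₂] p1 ⊢ (p0 ∨ p1)
    [Ax] p1 ⊢ p1
  [∨I₂] p0 ⊢ (p0 ∨ (p0 ∨ p0))
    [∨I₂] p0 ⊢ (p0 ∨ p0)
      [Ax] p0 ⊢ p0

Result: YES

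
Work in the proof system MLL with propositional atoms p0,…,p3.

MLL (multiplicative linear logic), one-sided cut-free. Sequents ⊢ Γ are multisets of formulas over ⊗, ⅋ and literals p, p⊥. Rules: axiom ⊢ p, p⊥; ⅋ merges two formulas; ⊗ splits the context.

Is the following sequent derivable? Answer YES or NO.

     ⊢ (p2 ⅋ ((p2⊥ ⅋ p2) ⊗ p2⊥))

Derivation trace:
[⅋]  ⊢ (p2 ⅋ ((p2⊥ ⅋ p2) ⊗ p2⊥))
  [⊗]  ⊢ p2, ((p2⊥ ⅋ p2) ⊗ p2⊥)
    [⅋]  ⊢ (p2⊥ ⅋ p2)
      [Ax]  ⊢ p2, p2⊥
    [Ax]  ⊢ p2, p2⊥

Result: YES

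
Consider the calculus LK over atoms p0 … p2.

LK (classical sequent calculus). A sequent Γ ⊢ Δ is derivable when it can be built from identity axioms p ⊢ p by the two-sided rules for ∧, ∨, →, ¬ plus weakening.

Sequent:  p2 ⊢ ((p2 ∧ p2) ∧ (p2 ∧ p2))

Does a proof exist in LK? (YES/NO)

Derivation (root first):
[∧R] p2 ⊢ ((p2 ∧ p2) ∧ (p2 ∧ p2))
  [∧R] p2 ⊢ (p2 ∧ p2)
    [Ax] p2 ⊢ p2
    [Ax] p2 ⊢ p2
  [∧R] p2 ⊢ (p2 ∧ p2)
    [Ax] p2 ⊢ p2
    [Ax] p2 ⊢ p2

Result: YES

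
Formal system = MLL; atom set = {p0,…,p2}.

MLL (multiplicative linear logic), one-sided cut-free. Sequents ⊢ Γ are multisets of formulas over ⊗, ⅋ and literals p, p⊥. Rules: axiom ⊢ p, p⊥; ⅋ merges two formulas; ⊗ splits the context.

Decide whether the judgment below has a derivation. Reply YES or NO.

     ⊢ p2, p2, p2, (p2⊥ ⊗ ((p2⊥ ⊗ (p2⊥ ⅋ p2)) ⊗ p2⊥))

Derivation (root first):
[⊗]  ⊢ p2, p2, p2, (p2⊥ ⊗ ((p2⊥ ⊗ (p2⊥ ⅋ p2)) ⊗ p2⊥))
  [Ax]  ⊢ p2, p2⊥
  [⊗]  ⊢ p2, p2, ((p2⊥ ⊗ (p2⊥ ⅋ p2)) ⊗ p2⊥)
    [⊗]  ⊢ p2, (p2⊥ ⊗ (p2⊥ ⅋ p2))
      [Ax]  ⊢ p2, p2⊥
      [⅋]  ⊢ (p2⊥ ⅋ p2)
        [Ax]  ⊢ p2, p2⊥
    [Ax]  ⊢ p2, p2⊥

Result: YES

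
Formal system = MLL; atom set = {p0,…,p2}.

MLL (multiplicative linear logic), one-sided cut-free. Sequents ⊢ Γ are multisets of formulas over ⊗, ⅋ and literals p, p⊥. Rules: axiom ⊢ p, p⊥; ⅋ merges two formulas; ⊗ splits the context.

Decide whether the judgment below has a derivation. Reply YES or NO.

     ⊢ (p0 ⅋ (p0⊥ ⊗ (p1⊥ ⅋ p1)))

Proof tree:
[⅋]  ⊢ (p0 ⅋ (p0⊥ ⊗ (p1⊥ ⅋ p1)))
  [⊗]  ⊢ p0, (p0⊥ ⊗ (p1⊥ ⅋ p1))
    [Ax]  ⊢ p0, p0⊥
    [⅋]  ⊢ (p1⊥ ⅋ p1)
      [Ax]  ⊢ p1, p1⊥

Result: YES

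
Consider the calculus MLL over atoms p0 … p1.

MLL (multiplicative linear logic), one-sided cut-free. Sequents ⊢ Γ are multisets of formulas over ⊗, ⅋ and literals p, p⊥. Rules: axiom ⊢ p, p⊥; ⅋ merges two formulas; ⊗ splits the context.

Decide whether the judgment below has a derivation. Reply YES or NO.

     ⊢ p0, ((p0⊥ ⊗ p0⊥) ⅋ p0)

Derivation (root first):
[⅋]  ⊢ p0, ((p0⊥ ⊗ p0⊥) ⅋ p0)
  [⊗]  ⊢ p0, p0, (p0⊥ ⊗ p0⊥)
    [Ax]  ⊢ p0, p0⊥
    [Ax]  ⊢ p0, p0⊥

Result: YES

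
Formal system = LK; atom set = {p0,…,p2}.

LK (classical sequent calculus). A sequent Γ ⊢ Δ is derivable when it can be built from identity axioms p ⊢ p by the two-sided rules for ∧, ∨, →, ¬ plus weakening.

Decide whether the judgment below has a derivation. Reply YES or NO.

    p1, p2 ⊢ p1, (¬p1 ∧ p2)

Proof tree:
[∧R] p1, p2 ⊢ p1, (¬p1 ∧ p2)
  [¬R] p1 ⊢ p1, ¬p1
    [WL] p1, p1 ⊢ p1
      [Ax] p1 ⊢ p1
  [Ax] p2 ⊢ p2

Result: YES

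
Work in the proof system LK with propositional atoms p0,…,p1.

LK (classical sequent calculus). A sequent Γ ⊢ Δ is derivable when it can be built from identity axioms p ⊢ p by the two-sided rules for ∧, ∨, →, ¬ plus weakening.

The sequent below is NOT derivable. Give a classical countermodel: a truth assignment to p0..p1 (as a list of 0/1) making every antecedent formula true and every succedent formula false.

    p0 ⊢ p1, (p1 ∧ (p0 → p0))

Enumerate valuations to refute Γ ⊢ Δ:
  v=00: Γ:[p0=F] Δ:[p1=F, (p1 ∧ (p0 → p0))=F] refutes=False
  v=01: Γ:[p0=F] Δ:[p1=T, (p1 ∧ (p0 → p0))=T] refutes=False
  v=10: Γ:[p0=T] Δ:[p1=F, (p1 ∧ (p0 → p0))=F] refutes=True  ← countermodel

Result: [1, 0]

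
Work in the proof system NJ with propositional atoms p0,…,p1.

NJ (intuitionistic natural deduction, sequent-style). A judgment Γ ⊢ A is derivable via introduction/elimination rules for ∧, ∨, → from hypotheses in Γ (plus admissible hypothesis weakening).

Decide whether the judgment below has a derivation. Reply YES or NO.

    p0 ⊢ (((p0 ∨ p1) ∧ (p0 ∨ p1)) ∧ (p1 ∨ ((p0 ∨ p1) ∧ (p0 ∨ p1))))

Proof tree:
[∧I] p0 ⊢ (((p0 ∨ p1) ∧ (p0 ∨ p1)) ∧ (p1 ∨ ((p0 ∨ p1) ∧ (p0 ∨ p1))))
  [∧I] p0 ⊢ ((p0 ∨ p1) ∧ (p0 ∨ p1))
    [∨I₁] p0 ⊢ (p0 ∨ p1)
      [Ax] p0 ⊢ p0
    [∨I₁] p0 ⊢ (p0 ∨ p1)
      [Ax] p0 ⊢ p0
  [∨I₂] p0 ⊢ (p1 ∨ ((p0 ∨ p1) ∧ (p0 ∨ p1)))
    [∧I] p0 ⊢ ((p0 ∨ p1) ∧ (p0 ∨ p1))
      [∨I₁] p0 ⊢ (p0 ∨ p1)
        [Ax] p0 ⊢ p0
      [∨I₁] p0 ⊢ (p0 ∨ p1)
        [Ax] p0 ⊢ p0

Result: YES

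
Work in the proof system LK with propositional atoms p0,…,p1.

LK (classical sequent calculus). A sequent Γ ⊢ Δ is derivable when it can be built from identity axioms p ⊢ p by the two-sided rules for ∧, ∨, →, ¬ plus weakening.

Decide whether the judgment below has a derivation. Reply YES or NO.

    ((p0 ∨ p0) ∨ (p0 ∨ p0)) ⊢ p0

Derivation (root first):
[∨L] ((p0 ∨ p0) ∨ (p0 ∨ p0)) ⊢ p0
  [WR] (p0 ∨ p0) ⊢ p0, p0
    [∨L] (p0 ∨ p0) ⊢ p0
      [Ax] p0 ⊢ p0
      [Ax] p0 ⊢ p0
  [∨L] (p0 ∨ p0) ⊢ p0
    [Ax] p0 ⊢ p0
    [Ax] p0 ⊢ p0

Result: YES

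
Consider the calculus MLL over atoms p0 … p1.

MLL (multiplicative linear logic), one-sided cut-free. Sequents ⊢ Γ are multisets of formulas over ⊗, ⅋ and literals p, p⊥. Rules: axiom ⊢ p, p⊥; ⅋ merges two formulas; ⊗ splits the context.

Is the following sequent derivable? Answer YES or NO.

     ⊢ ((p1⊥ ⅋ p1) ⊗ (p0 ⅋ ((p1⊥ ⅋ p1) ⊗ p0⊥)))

Derivation (root first):
[⊗]  ⊢ ((p1⊥ ⅋ p1) ⊗ (p0 ⅋ ((p1⊥ ⅋ p1) ⊗ p0⊥)))
  [⅋]  ⊢ (p1⊥ ⅋ p1)
    [Ax]  ⊢ p1, p1⊥
  [⅋]  ⊢ (p0 ⅋ ((p1⊥ ⅋ p1) ⊗ p0⊥))
    [⊗]  ⊢ p0, ((p1⊥ ⅋ p1) ⊗ p0⊥)
      [⅋]  ⊢ (p1⊥ ⅋ p1)
        [Ax]  ⊢ p1, p1⊥
      [Ax]  ⊢ p0, p0⊥

Result: YES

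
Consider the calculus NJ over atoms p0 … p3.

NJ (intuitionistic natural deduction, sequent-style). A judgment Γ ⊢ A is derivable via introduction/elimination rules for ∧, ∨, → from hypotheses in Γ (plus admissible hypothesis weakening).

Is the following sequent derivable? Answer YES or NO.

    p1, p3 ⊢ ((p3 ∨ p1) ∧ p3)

Derivation trace:
[∧I] p1, p3 ⊢ ((p3 ∨ p1) ∧ p3)
  [∨I₂] p1 ⊢ (p3 ∨ p1)
    [Ax] p1 ⊢ p1
  [Ax] p3 ⊢ p3

Result: YES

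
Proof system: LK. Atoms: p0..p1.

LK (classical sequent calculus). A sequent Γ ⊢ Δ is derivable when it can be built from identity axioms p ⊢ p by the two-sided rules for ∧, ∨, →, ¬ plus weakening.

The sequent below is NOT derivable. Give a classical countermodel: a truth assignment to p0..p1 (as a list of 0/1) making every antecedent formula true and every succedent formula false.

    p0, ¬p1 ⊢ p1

Truth-table refutation:
  v=00: Γ:[p0=F, ¬p1=T] Δ:[p1=F] refutes=False
  v=01: Γ:[p0=F, ¬p1=F] Δ:[p1=T] refutes=False
  v=10: Γ:[p0=T, ¬p1=T] Δ:[p1=F] refutes=True  ← countermodel

Result: [1, 0]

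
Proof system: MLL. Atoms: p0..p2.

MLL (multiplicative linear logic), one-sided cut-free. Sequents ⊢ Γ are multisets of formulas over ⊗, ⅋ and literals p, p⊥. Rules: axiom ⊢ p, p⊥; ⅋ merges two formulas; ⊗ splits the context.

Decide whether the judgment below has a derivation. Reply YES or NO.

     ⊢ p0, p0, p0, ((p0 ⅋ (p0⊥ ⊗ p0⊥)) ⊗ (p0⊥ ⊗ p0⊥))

Derivation (root first):
[⊗]  ⊢ p0, p0, p0, ((p0 ⅋ (p0⊥ ⊗ p0⊥)) ⊗ (p0⊥ ⊗ p0⊥))
  [⅋]  ⊢ p0, (p0 ⅋ (p0⊥ ⊗ p0⊥))
    [⊗]  ⊢ p0, p0, (p0⊥ ⊗ p0⊥)
      [Ax]  ⊢ p0, p0⊥
      [Ax]  ⊢ p0, p0⊥
  [⊗]  ⊢ p0, p0, (p0⊥ ⊗ p0⊥)
    [Ax]  ⊢ p0, p0⊥
    [Ax]  ⊢ p0, p0⊥

Result: YES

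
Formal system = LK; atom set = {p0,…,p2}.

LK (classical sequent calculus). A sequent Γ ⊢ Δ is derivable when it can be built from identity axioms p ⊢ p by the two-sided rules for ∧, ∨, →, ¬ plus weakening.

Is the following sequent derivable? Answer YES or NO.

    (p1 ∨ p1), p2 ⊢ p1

Derivation trace:
[WL] (p1 ∨ p1), p2 ⊢ p1
  [∨L] (p1 ∨ p1) ⊢ p1
    [Ax] p1 ⊢ p1
    [Ax] p1 ⊢ p1

Result: YES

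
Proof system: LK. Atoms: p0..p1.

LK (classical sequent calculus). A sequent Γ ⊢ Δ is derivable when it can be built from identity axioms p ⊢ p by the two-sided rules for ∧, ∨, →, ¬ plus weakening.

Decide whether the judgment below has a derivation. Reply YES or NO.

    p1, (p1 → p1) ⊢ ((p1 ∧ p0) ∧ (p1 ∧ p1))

Enumerate valuations to refute Γ ⊢ Δ:
  v=00: Γ:[p1=F, (p1 → p1)=T] Δ:[((p1 ∧ p0) ∧ (p1 ∧ p1))=F] refutes=False
  v=01: Γ:[p1=T, (p1 → p1)=T] Δ:[((p1 ∧ p0) ∧ (p1 ∧ p1))=F] refutes=True  ← countermodel

Result: NO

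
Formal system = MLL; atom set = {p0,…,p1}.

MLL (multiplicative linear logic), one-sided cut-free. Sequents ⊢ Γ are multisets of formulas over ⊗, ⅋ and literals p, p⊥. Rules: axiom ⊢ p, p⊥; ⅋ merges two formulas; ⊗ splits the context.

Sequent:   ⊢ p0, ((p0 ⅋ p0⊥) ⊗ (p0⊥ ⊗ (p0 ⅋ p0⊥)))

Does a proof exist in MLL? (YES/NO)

Derivation trace:
[⊗]  ⊢ p0, ((p0 ⅋ p0⊥) ⊗ (p0⊥ ⊗ (p0 ⅋ p0⊥)))
  [⅋]  ⊢ (p0 ⅋ p0⊥)
    [Ax]  ⊢ p0, p0⊥
  [⊗]  ⊢ p0, (p0⊥ ⊗ (p0 ⅋ p0⊥))
    [Ax]  ⊢ p0, p0⊥
    [⅋]  ⊢ (p0 ⅋ p0⊥)
      [Ax]  ⊢ p0, p0⊥

Result: YES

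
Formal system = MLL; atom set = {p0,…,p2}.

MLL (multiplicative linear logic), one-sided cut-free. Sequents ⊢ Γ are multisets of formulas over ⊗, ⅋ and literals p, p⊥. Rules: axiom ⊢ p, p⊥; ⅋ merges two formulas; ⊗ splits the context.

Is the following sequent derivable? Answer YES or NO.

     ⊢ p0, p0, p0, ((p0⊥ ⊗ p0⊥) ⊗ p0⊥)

Derivation (root first):
[⊗]  ⊢ p0, p0, p0, ((p0⊥ ⊗ p0⊥) ⊗ p0⊥)
  [⊗]  ⊢ p0, p0, (p0⊥ ⊗ p0⊥)
    [Ax]  ⊢ p0, p0⊥
    [Ax]  ⊢ p0, p0⊥
  [Ax]  ⊢ p0, p0⊥

Result: YES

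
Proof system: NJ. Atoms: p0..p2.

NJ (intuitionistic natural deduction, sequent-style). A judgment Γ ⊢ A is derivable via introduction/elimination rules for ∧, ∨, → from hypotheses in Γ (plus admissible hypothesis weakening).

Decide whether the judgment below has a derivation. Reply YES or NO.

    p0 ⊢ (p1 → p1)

Derivation trace:
[→I] p0 ⊢ (p1 → p1)
  [Wk] p1, p0 ⊢ p1
    [Ax] p1 ⊢ p1

Result: YES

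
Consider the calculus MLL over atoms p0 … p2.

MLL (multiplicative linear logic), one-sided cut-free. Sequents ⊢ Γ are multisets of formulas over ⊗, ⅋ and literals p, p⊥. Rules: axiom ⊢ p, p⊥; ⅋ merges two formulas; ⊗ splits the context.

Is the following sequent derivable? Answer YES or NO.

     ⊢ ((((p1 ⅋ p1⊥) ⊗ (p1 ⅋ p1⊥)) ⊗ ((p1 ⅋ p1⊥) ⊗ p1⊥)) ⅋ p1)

Proof tree:
[⅋]  ⊢ ((((p1 ⅋ p1⊥) ⊗ (p1 ⅋ p1⊥)) ⊗ ((p1 ⅋ p1⊥) ⊗ p1⊥)) ⅋ p1)
  [⊗]  ⊢ p1, (((p1 ⅋ p1⊥) ⊗ (p1 ⅋ p1⊥)) ⊗ ((p1 ⅋ p1⊥) ⊗ p1⊥))
    [⊗]  ⊢ ((p1 ⅋ p1⊥) ⊗ (p1 ⅋ p1⊥))
      [⅋]  ⊢ (p1 ⅋ p1⊥)
        [Ax]  ⊢ p1, p1⊥
      [⅋]  ⊢ (p1 ⅋ p1⊥)
        [Ax]  ⊢ p1, p1⊥
    [⊗]  ⊢ p1, ((p1 ⅋ p1⊥) ⊗ p1⊥)
      [⅋]  ⊢ (p1 ⅋ p1⊥)
        [Ax]  ⊢ p1, p1⊥
      [Ax]  ⊢ p1, p1⊥

Result: YES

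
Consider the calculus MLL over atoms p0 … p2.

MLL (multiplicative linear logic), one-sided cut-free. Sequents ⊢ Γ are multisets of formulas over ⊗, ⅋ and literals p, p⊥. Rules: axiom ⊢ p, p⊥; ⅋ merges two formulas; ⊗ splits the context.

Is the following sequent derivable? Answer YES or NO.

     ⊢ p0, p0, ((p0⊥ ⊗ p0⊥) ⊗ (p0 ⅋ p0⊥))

Derivation trace:
[⊗]  ⊢ p0, p0, ((p0⊥ ⊗ p0⊥) ⊗ (p0 ⅋ p0⊥))
  [⊗]  ⊢ p0, p0, (p0⊥ ⊗ p0⊥)
    [Ax]  ⊢ p0, p0⊥
    [Ax]  ⊢ p0, p0⊥
  [⅋]  ⊢ (p0 ⅋ p0⊥)
    [Ax]  ⊢ p0, p0⊥

Result: YES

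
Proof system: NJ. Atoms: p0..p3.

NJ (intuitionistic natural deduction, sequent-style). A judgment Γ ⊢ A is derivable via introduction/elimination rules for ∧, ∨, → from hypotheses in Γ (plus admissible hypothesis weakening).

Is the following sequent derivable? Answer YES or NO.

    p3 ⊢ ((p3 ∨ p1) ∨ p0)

Derivation (root first):
[∨I₁] p3 ⊢ ((p3 ∨ p1) ∨ p0)
  [∨I₁] p3 ⊢ (p3 ∨ p1)
    [Ax] p3 ⊢ p3

Result: YES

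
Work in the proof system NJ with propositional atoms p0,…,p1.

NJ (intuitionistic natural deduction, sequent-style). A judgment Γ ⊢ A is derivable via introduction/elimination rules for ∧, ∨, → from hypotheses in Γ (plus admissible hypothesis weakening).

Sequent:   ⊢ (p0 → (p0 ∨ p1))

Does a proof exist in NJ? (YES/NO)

Derivation (root first):
[→I]  ⊢ (p0 → (p0 ∨ p1))
  [∨I₁] p0 ⊢ (p0 ∨ p1)
    [Ax] p0 ⊢ p0

Result: YES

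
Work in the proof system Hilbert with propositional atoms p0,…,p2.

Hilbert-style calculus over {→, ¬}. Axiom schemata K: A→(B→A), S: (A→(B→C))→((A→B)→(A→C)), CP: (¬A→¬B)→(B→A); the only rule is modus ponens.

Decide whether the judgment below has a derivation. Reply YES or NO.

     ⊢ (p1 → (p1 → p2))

Search for a countermodel by truth-table:
  v=000: Γ:[] Δ:[(p1 → (p1 → p2))=T] refutes=False
  v=001: Γ:[] Δ:[(p1 → (p1 → p2))=T] refutes=False
  v=010: Γ:[] Δ:[(p1 → (p1 → p2))=F] refutes=True  ← countermodel

Result: NO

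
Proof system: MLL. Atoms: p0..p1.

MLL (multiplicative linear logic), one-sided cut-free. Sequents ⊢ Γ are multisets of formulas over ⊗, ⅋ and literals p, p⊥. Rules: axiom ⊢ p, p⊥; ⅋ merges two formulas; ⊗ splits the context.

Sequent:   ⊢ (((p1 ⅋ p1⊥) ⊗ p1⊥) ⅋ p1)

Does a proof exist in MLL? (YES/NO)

Proof tree:
[⅋]  ⊢ (((p1 ⅋ p1⊥) ⊗ p1⊥) ⅋ p1)
  [⊗]  ⊢ p1, ((p1 ⅋ p1⊥) ⊗ p1⊥)
    [⅋]  ⊢ (p1 ⅋ p1⊥)
      [Ax]  ⊢ p1, p1⊥
    [Ax]  ⊢ p1, p1⊥

Result: YES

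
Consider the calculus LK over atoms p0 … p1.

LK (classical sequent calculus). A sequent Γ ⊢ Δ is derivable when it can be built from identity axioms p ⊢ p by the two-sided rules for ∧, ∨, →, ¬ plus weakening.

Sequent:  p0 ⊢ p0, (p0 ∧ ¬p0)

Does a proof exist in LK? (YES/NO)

Derivation (root first):
[∧R] p0 ⊢ p0, (p0 ∧ ¬p0)
  [Ax] p0 ⊢ p0
  [¬R]  ⊢ p0, ¬p0
    [Ax] p0 ⊢ p0

Result: YES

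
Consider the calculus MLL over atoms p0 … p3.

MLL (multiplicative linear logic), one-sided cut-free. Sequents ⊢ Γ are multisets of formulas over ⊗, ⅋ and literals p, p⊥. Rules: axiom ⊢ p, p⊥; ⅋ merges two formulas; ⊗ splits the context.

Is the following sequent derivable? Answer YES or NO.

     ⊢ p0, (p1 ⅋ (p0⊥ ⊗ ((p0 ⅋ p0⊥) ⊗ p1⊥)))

Derivation trace:
[⅋]  ⊢ p0, (p1 ⅋ (p0⊥ ⊗ ((p0 ⅋ p0⊥) ⊗ p1⊥)))
  [⊗]  ⊢ p0, p1, (p0⊥ ⊗ ((p0 ⅋ p0⊥) ⊗ p1⊥))
    [Ax]  ⊢ p0, p0⊥
    [⊗]  ⊢ p1, ((p0 ⅋ p0⊥) ⊗ p1⊥)
      [⅋]  ⊢ (p0 ⅋ p0⊥)
        [Ax]  ⊢ p0, p0⊥
      [Ax]  ⊢ p1, p1⊥

Result: YES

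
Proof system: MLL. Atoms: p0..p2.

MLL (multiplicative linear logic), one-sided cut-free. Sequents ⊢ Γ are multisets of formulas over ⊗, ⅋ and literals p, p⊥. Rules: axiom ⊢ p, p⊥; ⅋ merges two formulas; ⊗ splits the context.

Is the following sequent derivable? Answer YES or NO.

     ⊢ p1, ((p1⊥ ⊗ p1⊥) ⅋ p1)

Derivation (root first):
[⅋]  ⊢ p1, ((p1⊥ ⊗ p1⊥) ⅋ p1)
  [⊗]  ⊢ p1, p1, (p1⊥ ⊗ p1⊥)
    [Ax]  ⊢ p1, p1⊥
    [Ax]  ⊢ p1, p1⊥

Result: YES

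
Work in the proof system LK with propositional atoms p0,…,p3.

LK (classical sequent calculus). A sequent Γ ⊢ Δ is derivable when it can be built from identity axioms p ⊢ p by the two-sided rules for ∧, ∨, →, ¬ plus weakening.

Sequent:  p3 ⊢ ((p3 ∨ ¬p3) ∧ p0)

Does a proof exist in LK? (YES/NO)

Truth-table refutation:
  v=0000: Γ:[p3=F] Δ:[((p3 ∨ ¬p3) ∧ p0)=F] refutes=False
  v=0001: Γ:[p3=T] Δ:[((p3 ∨ ¬p3) ∧ p0)=F] refutes=True  ← countermodel

Result: NO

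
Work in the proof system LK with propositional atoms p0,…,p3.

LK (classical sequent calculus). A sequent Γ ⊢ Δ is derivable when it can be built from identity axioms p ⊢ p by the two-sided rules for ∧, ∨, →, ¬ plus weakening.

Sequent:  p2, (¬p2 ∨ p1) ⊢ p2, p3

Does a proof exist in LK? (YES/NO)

Derivation trace:
[WR] p2, (¬p2 ∨ p1) ⊢ p2, p3
  [∨L] p2, (¬p2 ∨ p1) ⊢ p2
    [¬L] p2, ¬p2 ⊢ 
      [Ax] p2 ⊢ p2
    [WL] p2, p1 ⊢ p2
      [Ax] p2 ⊢ p2

Result: YES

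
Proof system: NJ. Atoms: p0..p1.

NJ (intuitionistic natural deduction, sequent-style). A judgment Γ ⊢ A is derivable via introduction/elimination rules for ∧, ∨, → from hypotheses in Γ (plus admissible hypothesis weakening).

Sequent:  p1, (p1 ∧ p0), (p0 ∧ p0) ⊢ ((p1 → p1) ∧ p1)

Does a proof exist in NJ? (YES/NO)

Derivation trace:
[Wk] p1, (p1 ∧ p0), (p0 ∧ p0) ⊢ ((p1 → p1) ∧ p1)
  [∧I] p1, (p1 ∧ p0) ⊢ ((p1 → p1) ∧ p1)
    [→I]  ⊢ (p1 → p1)
      [Ax] p1 ⊢ p1
    [Wk] p1, (p1 ∧ p0) ⊢ p1
      [Ax] p1 ⊢ p1

Result: YES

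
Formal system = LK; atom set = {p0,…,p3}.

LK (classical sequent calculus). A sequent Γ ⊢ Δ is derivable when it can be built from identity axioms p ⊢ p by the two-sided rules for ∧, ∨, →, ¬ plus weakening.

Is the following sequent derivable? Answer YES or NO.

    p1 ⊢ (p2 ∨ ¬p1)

Truth-table refutation:
  v=0000: Γ:[p1=F] Δ:[(p2 ∨ ¬p1)=T] refutes=False
  v=0001: Γ:[p1=F] Δ:[(p2 ∨ ¬p1)=T] refutes=False
  v=0010: Γ:[p1=F] Δ:[(p2 ∨ ¬p1)=T] refutes=False
  v=0011: Γ:[p1=F] Δ:[(p2 ∨ ¬p1)=T] refutes=False
  v=0100: Γ:[p1=T] Δ:[(p2 ∨ ¬p1)=F] refutes=True  ← countermodel

Result: NO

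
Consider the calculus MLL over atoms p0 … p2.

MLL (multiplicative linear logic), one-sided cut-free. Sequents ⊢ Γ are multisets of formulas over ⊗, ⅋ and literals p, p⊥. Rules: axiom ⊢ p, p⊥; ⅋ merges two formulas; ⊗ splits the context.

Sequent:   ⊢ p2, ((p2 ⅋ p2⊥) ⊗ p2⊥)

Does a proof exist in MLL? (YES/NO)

Proof tree:
[⊗]  ⊢ p2, ((p2 ⅋ p2⊥) ⊗ p2⊥)
  [⅋]  ⊢ (p2 ⅋ p2⊥)
    [Ax]  ⊢ p2, p2⊥
  [Ax]  ⊢ p2, p2⊥

Result: YES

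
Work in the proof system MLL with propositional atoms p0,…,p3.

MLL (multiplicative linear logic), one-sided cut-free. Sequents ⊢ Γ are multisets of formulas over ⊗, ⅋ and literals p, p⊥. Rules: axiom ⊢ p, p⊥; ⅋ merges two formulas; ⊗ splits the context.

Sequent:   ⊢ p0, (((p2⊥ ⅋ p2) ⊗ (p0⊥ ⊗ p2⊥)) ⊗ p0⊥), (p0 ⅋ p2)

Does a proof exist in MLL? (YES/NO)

Derivation (root first):
[⅋]  ⊢ p0, (((p2⊥ ⅋ p2) ⊗ (p0⊥ ⊗ p2⊥)) ⊗ p0⊥), (p0 ⅋ p2)
  [⊗]  ⊢ p0, p2, p0, (((p2⊥ ⅋ p2) ⊗ (p0⊥ ⊗ p2⊥)) ⊗ p0⊥)
    [⊗]  ⊢ p0, p2, ((p2⊥ ⅋ p2) ⊗ (p0⊥ ⊗ p2⊥))
      [⅋]  ⊢ (p2⊥ ⅋ p2)
        [Ax]  ⊢ p2, p2⊥
      [⊗]  ⊢ p0, p2, (p0⊥ ⊗ p2⊥)
        [Ax]  ⊢ p0, p0⊥
        [Ax]  ⊢ p2, p2⊥
    [Ax]  ⊢ p0, p0⊥

Result: YES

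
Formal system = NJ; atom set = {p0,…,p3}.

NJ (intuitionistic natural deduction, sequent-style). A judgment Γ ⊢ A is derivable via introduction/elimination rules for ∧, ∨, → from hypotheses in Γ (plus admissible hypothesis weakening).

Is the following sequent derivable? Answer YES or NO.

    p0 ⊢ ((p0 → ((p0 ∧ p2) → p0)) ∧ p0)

Proof tree:
[∧I] p0 ⊢ ((p0 → ((p0 ∧ p2) → p0)) ∧ p0)
  [→I]  ⊢ (p0 → ((p0 ∧ p2) → p0))
    [→I] p0 ⊢ ((p0 ∧ p2) → p0)
      [Wk] p0, (p0 ∧ p2) ⊢ p0
        [Ax] p0 ⊢ p0
  [Ax] p0 ⊢ p0

Result: YES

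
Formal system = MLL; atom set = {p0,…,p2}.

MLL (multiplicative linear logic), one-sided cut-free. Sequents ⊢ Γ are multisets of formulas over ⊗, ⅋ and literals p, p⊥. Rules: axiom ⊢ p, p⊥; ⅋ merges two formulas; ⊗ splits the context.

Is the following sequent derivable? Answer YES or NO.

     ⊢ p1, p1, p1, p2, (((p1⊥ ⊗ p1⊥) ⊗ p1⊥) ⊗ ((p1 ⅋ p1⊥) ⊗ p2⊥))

Derivation (root first):
[⊗]  ⊢ p1, p1, p1, p2, (((p1⊥ ⊗ p1⊥) ⊗ p1⊥) ⊗ ((p1 ⅋ p1⊥) ⊗ p2⊥))
  [⊗]  ⊢ p1, p1, p1, ((p1⊥ ⊗ p1⊥) ⊗ p1⊥)
    [⊗]  ⊢ p1, p1, (p1⊥ ⊗ p1⊥)
      [Ax]  ⊢ p1, p1⊥
      [Ax]  ⊢ p1, p1⊥
    [Ax]  ⊢ p1, p1⊥
  [⊗]  ⊢ p2, ((p1 ⅋ p1⊥) ⊗ p2⊥)
    [⅋]  ⊢ (p1 ⅋ p1⊥)
      [Ax]  ⊢ p1, p1⊥
    [Ax]  ⊢ p2, p2⊥

Result: YES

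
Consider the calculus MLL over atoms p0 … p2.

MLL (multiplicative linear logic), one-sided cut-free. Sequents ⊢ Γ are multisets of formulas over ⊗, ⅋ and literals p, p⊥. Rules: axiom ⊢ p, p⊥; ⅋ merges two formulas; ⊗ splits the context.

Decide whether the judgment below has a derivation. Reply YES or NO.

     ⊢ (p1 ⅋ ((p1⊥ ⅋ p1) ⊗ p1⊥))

Derivation (root first):
[⅋]  ⊢ (p1 ⅋ ((p1⊥ ⅋ p1) ⊗ p1⊥))
  [⊗]  ⊢ p1, ((p1⊥ ⅋ p1) ⊗ p1⊥)
    [⅋]  ⊢ (p1⊥ ⅋ p1)
      [Ax]  ⊢ p1, p1⊥
    [Ax]  ⊢ p1, p1⊥

Result: YES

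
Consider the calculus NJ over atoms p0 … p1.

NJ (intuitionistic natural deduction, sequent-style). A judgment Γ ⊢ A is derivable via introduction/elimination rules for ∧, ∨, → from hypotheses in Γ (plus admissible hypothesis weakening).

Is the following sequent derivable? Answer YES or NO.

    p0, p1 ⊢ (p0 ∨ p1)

Proof tree:
[∨I₁] p0, p1 ⊢ (p0 ∨ p1)
  [Wk] p0, p1 ⊢ p0
    [Ax] p0 ⊢ p0

Result: YES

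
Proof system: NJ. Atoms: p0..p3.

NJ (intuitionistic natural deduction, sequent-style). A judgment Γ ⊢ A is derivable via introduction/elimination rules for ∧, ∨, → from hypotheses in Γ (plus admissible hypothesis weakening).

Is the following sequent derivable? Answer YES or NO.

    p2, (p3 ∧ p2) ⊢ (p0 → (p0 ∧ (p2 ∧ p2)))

Derivation (root first):
[→I] p2, (p3 ∧ p2) ⊢ (p0 → (p0 ∧ (p2 ∧ p2)))
  [Wk] p2, p0, (p3 ∧ p2) ⊢ (p0 ∧ (p2 ∧ p2))
    [∧I] p2, p0 ⊢ (p0 ∧ (p2 ∧ p2))
      [Ax] p0 ⊢ p0
      [∧I] p2 ⊢ (p2 ∧ p2)
        [Ax] p2 ⊢ p2
        [Ax] p2 ⊢ p2

Result: YES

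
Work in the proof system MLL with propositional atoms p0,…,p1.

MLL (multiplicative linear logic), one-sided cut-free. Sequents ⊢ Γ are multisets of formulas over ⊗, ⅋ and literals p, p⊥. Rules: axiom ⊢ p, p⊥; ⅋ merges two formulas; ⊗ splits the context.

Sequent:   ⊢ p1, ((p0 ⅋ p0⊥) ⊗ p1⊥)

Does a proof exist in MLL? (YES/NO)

Derivation (root first):
[⊗]  ⊢ p1, ((p0 ⅋ p0⊥) ⊗ p1⊥)
  [⅋]  ⊢ (p0 ⅋ p0⊥)
    [Ax]  ⊢ p0, p0⊥
  [Ax]  ⊢ p1, p1⊥

Result: YES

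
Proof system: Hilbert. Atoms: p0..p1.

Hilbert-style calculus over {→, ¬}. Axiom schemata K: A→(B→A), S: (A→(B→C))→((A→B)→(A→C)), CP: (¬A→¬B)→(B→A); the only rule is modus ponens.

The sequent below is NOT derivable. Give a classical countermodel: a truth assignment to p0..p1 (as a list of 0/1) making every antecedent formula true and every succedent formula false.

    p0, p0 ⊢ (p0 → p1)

Truth-table refutation:
  v=00: Γ:[p0=F, p0=F] Δ:[(p0 → p1)=T] refutes=False
  v=01: Γ:[p0=F, p0=F] Δ:[(p0 → p1)=T] refutes=False
  v=10: Γ:[p0=T, p0=T] Δ:[(p0 → p1)=F] refutes=True  ← countermodel

Result: [1, 0]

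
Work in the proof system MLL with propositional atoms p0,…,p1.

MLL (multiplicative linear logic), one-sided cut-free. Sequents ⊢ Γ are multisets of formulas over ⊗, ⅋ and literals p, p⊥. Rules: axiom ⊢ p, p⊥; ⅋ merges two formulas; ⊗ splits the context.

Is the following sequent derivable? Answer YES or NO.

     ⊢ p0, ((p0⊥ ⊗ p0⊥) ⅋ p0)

Derivation (root first):
[⅋]  ⊢ p0, ((p0⊥ ⊗ p0⊥) ⅋ p0)
  [⊗]  ⊢ p0, p0, (p0⊥ ⊗ p0⊥)
    [Ax]  ⊢ p0, p0⊥
    [Ax]  ⊢ p0, p0⊥

Result: YES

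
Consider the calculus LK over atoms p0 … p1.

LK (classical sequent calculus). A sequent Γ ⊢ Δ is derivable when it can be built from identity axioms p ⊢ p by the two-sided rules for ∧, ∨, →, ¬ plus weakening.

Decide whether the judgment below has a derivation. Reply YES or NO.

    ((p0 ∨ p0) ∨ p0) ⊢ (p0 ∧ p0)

Derivation (root first):
[∧R] ((p0 ∨ p0) ∨ p0) ⊢ (p0 ∧ p0)
  [∨L] ((p0 ∨ p0) ∨ p0) ⊢ p0
    [∨L] (p0 ∨ p0) ⊢ p0
      [Ax] p0 ⊢ p0
      [Ax] p0 ⊢ p0
    [Ax] p0 ⊢ p0
  [∨L] ((p0 ∨ p0) ∨ p0) ⊢ p0
    [∨L] (p0 ∨ p0) ⊢ p0
      [Ax] p0 ⊢ p0
      [Ax] p0 ⊢ p0
    [Ax] p0 ⊢ p0

Result: YES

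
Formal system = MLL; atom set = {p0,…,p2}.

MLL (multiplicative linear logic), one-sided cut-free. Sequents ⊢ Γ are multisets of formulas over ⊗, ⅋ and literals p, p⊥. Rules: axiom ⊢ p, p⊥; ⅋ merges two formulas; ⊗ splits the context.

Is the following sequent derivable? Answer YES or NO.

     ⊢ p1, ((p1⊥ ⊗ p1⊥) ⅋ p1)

Proof tree:
[⅋]  ⊢ p1, ((p1⊥ ⊗ p1⊥) ⅋ p1)
  [⊗]  ⊢ p1, p1, (p1⊥ ⊗ p1⊥)
    [Ax]  ⊢ p1, p1⊥
    [Ax]  ⊢ p1, p1⊥

Result: YES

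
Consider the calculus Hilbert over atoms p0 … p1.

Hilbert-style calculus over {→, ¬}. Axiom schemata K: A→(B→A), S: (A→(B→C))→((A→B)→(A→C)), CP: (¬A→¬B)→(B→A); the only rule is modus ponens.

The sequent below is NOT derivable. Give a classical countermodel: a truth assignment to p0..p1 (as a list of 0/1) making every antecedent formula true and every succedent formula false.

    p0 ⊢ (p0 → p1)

Enumerate valuations to refute Γ ⊢ Δ:
  v=00: Γ:[p0=F] Δ:[(p0 → p1)=T] refutes=False
  v=01: Γ:[p0=F] Δ:[(p0 → p1)=T] refutes=False
  v=10: Γ:[p0=T] Δ:[(p0 → p1)=F] refutes=True  ← countermodel

Result: [1, 0]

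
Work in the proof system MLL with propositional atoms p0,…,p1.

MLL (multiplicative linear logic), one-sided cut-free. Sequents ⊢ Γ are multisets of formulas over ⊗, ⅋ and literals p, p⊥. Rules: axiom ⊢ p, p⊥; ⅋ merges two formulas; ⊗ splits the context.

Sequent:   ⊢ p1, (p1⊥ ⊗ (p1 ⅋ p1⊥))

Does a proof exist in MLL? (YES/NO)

Proof tree:
[⊗]  ⊢ p1, (p1⊥ ⊗ (p1 ⅋ p1⊥))
  [Ax]  ⊢ p1, p1⊥
  [⅋]  ⊢ (p1 ⅋ p1⊥)
    [Ax]  ⊢ p1, p1⊥

Result: YES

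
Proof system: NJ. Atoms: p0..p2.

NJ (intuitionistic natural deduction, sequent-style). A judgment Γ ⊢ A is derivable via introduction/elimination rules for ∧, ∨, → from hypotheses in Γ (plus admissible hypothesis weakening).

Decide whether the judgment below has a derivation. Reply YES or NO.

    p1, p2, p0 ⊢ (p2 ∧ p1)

Derivation trace:
[Wk] p1, p2, p0 ⊢ (p2 ∧ p1)
  [∧I] p1, p2 ⊢ (p2 ∧ p1)
    [Ax] p2 ⊢ p2
    [Ax] p1 ⊢ p1

Result: YES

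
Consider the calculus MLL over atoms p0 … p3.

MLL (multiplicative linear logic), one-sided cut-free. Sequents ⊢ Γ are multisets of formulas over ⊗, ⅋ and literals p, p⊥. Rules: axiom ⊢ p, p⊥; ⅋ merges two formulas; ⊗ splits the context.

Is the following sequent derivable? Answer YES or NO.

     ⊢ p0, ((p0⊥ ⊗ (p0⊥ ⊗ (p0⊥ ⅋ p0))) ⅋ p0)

Derivation (root first):
[⅋]  ⊢ p0, ((p0⊥ ⊗ (p0⊥ ⊗ (p0⊥ ⅋ p0))) ⅋ p0)
  [⊗]  ⊢ p0, p0, (p0⊥ ⊗ (p0⊥ ⊗ (p0⊥ ⅋ p0)))
    [Ax]  ⊢ p0, p0⊥
    [⊗]  ⊢ p0, (p0⊥ ⊗ (p0⊥ ⅋ p0))
      [Ax]  ⊢ p0, p0⊥
      [⅋]  ⊢ (p0⊥ ⅋ p0)
        [Ax]  ⊢ p0, p0⊥

Result: YES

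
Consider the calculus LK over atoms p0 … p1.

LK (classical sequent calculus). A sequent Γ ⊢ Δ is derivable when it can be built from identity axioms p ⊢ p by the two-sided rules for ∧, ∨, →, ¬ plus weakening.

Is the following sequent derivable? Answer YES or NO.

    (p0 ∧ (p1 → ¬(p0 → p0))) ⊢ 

Search for a countermodel by truth-table:
  v=00: Γ:[(p0 ∧ (p1 → ¬(p0 → p0)))=F] Δ:[] refutes=False
  v=01: Γ:[(p0 ∧ (p1 → ¬(p0 → p0)))=F] Δ:[] refutes=False
  v=10: Γ:[(p0 ∧ (p1 → ¬(p0 → p0)))=T] Δ:[] refutes=True  ← countermodel

Result: NO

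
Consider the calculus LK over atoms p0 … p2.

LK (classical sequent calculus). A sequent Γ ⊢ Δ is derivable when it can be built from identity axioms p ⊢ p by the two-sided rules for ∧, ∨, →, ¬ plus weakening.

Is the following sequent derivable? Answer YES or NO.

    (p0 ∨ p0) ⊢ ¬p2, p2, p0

Derivation trace:
[∨L] (p0 ∨ p0) ⊢ ¬p2, p2, p0
  [Ax] p0 ⊢ p0
  [WL] p0 ⊢ p2, ¬p2
    [¬R]  ⊢ p2, ¬p2
      [Ax] p2 ⊢ p2

Result: YES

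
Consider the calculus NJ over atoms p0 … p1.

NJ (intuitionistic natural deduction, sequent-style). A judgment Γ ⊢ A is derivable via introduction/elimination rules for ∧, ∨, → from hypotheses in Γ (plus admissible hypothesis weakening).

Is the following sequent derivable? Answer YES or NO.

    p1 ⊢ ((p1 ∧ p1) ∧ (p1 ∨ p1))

Derivation trace:
[∧I] p1 ⊢ ((p1 ∧ p1) ∧ (p1 ∨ p1))
  [∧I] p1 ⊢ (p1 ∧ p1)
    [Ax] p1 ⊢ p1
    [Ax] p1 ⊢ p1
  [∨I₂] p1 ⊢ (p1 ∨ p1)
    [Ax] p1 ⊢ p1

Result: YES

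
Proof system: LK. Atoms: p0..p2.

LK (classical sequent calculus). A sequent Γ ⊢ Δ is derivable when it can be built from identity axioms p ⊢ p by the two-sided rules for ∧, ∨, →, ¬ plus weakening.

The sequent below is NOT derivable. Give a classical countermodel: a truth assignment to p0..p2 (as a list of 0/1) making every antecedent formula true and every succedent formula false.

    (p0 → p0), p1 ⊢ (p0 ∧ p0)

Search for a countermodel by truth-table:
  v=000: Γ:[(p0 → p0)=T, p1=F] Δ:[(p0 ∧ p0)=F] refutes=False
  v=001: Γ:[(p0 → p0)=T, p1=F] Δ:[(p0 ∧ p0)=F] refutes=False
  v=010: Γ:[(p0 → p0)=T, p1=T] Δ:[(p0 ∧ p0)=F] refutes=True  ← countermodel

Result: [0, 1, 0]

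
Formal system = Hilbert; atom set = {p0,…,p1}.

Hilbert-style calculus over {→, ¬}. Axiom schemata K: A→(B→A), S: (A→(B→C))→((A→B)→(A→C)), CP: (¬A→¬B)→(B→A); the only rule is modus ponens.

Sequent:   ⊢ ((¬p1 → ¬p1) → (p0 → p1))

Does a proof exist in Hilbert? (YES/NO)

Enumerate valuations to refute Γ ⊢ Δ:
  v=00: Γ:[] Δ:[((¬p1 → ¬p1) → (p0 → p1))=T] refutes=False
  v=01: Γ:[] Δ:[((¬p1 → ¬p1) → (p0 → p1))=T] refutes=False
  v=10: Γ:[] Δ:[((¬p1 → ¬p1) → (p0 → p1))=F] refutes=True  ← countermodel

Result: NO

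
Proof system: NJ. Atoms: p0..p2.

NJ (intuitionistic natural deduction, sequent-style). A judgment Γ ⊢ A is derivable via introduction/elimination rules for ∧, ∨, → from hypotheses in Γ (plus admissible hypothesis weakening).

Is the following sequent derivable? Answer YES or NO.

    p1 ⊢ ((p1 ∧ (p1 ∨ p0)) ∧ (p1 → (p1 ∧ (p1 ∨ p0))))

Proof tree:
[∧I] p1 ⊢ ((p1 ∧ (p1 ∨ p0)) ∧ (p1 → (p1 ∧ (p1 ∨ p0))))
  [∧I] p1 ⊢ (p1 ∧ (p1 ∨ p0))
    [Ax] p1 ⊢ p1
    [∨I₁] p1 ⊢ (p1 ∨ p0)
      [Ax] p1 ⊢ p1
  [→I]  ⊢ (p1 → (p1 ∧ (p1 ∨ p0)))
    [∧I] p1 ⊢ (p1 ∧ (p1 ∨ p0))
      [Ax] p1 ⊢ p1
      [∨I₁] p1 ⊢ (p1 ∨ p0)
        [Ax] p1 ⊢ p1

Result: YES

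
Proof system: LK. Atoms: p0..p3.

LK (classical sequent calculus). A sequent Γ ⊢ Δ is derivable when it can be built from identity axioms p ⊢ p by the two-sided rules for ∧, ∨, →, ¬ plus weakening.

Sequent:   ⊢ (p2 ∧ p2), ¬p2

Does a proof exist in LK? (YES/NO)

Proof tree:
[¬R]  ⊢ (p2 ∧ p2), ¬p2
  [∧R] p2 ⊢ (p2 ∧ p2)
    [Ax] p2 ⊢ p2
    [Ax] p2 ⊢ p2

Result: YES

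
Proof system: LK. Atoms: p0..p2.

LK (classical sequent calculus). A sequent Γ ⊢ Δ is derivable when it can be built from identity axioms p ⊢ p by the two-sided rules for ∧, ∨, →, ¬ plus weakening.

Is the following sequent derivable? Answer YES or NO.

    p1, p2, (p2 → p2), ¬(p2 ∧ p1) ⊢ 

Derivation (root first):
[¬L] p1, p2, (p2 → p2), ¬(p2 ∧ p1) ⊢ 
  [∧R] p1, p2, (p2 → p2) ⊢ (p2 ∧ p1)
    [→L] p2, (p2 → p2) ⊢ p2
      [Ax] p2 ⊢ p2
      [Ax] p2 ⊢ p2
    [Ax] p1 ⊢ p1

Result: YES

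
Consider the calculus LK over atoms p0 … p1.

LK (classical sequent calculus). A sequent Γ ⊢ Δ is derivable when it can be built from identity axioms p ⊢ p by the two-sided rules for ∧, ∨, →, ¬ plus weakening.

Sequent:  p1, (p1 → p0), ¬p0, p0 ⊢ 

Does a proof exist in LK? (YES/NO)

Proof tree:
[WL] p1, (p1 → p0), ¬p0, p0 ⊢ 
  [¬L] p1, (p1 → p0), ¬p0 ⊢ 
    [→L] p1, (p1 → p0) ⊢ p0
      [Ax] p1 ⊢ p1
      [Ax] p0 ⊢ p0

Result: YES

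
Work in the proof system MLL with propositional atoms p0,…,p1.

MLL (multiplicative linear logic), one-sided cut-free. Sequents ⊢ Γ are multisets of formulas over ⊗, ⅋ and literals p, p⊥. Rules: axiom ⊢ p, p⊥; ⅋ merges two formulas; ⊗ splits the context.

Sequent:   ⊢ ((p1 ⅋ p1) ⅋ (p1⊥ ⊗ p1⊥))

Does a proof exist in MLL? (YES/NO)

Derivation (root first):
[⅋]  ⊢ ((p1 ⅋ p1) ⅋ (p1⊥ ⊗ p1⊥))
  [⅋]  ⊢ (p1⊥ ⊗ p1⊥), (p1 ⅋ p1)
    [⊗]  ⊢ p1, p1, (p1⊥ ⊗ p1⊥)
      [Ax]  ⊢ p1, p1⊥
      [Ax]  ⊢ p1, p1⊥

Result: YES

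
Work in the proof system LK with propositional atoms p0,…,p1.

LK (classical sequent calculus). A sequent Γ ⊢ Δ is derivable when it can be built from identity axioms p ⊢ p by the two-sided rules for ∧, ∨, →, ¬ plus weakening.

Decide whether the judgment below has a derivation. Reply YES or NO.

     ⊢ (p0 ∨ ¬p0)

Derivation (root first):
[∨R]  ⊢ (p0 ∨ ¬p0)
  [¬R]  ⊢ p0, ¬p0
    [Ax] p0 ⊢ p0

Result: YES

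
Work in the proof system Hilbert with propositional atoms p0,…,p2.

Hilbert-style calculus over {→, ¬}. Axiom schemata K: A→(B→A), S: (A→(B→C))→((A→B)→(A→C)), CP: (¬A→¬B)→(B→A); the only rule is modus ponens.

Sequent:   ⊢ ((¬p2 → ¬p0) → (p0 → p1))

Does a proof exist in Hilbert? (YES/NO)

Truth-table refutation:
  v=000: Γ:[] Δ:[((¬p2 → ¬p0) → (p0 → p1))=T] refutes=False
  v=001: Γ:[] Δ:[((¬p2 → ¬p0) → (p0 → p1))=T] refutes=False
  v=010: Γ:[] Δ:[((¬p2 → ¬p0) → (p0 → p1))=T] refutes=False
  v=011: Γ:[] Δ:[((¬p2 → ¬p0) → (p0 → p1))=T] refutes=False
  v=100: Γ:[] Δ:[((¬p2 → ¬p0) → (p0 → p1))=T] refutes=False
  v=101: Γ:[] Δ:[((¬p2 → ¬p0) → (p0 → p1))=F] refutes=True  ← countermodel

Result: NO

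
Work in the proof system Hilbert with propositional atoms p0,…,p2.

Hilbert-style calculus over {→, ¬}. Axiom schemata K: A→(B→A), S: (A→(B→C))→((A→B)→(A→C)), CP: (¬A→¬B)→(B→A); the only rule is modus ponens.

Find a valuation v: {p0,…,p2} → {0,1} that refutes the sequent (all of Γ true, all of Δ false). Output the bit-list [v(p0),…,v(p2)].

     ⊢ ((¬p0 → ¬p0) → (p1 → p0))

Search for a countermodel by truth-table:
  v=000: Γ:[] Δ:[((¬p0 → ¬p0) → (p1 → p0))=T] refutes=False
  v=001: Γ:[] Δ:[((¬p0 → ¬p0) → (p1 → p0))=T] refutes=False
  v=010: Γ:[] Δ:[((¬p0 → ¬p0) → (p1 → p0))=F] refutes=True  ← countermodel

Result: [0, 1, 0]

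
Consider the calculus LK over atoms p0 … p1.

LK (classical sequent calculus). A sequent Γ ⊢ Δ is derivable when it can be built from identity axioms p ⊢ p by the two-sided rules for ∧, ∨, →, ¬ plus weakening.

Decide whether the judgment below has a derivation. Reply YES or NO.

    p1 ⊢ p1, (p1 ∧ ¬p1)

Derivation trace:
[∧R] p1 ⊢ p1, (p1 ∧ ¬p1)
  [Ax] p1 ⊢ p1
  [¬R]  ⊢ p1, ¬p1
    [Ax] p1 ⊢ p1

Result: YES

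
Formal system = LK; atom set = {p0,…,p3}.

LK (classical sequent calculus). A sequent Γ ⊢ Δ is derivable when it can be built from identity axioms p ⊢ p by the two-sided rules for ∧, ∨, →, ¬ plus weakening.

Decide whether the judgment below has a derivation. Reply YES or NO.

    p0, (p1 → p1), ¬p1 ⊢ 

Search for a countermodel by truth-table:
  v=0000: Γ:[p0=F, (p1 → p1)=T, ¬p1=T] Δ:[] refutes=False
  v=0001: Γ:[p0=F, (p1 → p1)=T, ¬p1=T] Δ:[] refutes=False
  v=0010: Γ:[p0=F, (p1 → p1)=T, ¬p1=T] Δ:[] refutes=False
  v=0011: Γ:[p0=F, (p1 → p1)=T, ¬p1=T] Δ:[] refutes=False
  v=0100: Γ:[p0=F, (p1 → p1)=T, ¬p1=F] Δ:[] refutes=False
  v=0101: Γ:[p0=F, (p1 → p1)=T, ¬p1=F] Δ:[] refutes=False
  v=0110: Γ:[p0=F, (p1 → p1)=T, ¬p1=F] Δ:[] refutes=False
  v=0111: Γ:[p0=F, (p1 → p1)=T, ¬p1=F] Δ:[] refutes=False
  v=1000: Γ:[p0=T, (p1 → p1)=T, ¬p1=T] Δ:[] refutes=True  ← countermodel

Result: NO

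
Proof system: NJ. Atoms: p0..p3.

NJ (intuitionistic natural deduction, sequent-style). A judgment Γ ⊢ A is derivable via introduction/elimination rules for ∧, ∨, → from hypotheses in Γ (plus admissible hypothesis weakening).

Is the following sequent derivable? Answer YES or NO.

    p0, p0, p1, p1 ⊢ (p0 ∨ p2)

Derivation (root first):
[∨I₁] p0, p0, p1, p1 ⊢ (p0 ∨ p2)
  [Wk] p0, p0, p1, p1 ⊢ p0
    [Wk] p0, p0, p1 ⊢ p0
      [Wk] p0, p0 ⊢ p0
        [Ax] p0 ⊢ p0

Result: YES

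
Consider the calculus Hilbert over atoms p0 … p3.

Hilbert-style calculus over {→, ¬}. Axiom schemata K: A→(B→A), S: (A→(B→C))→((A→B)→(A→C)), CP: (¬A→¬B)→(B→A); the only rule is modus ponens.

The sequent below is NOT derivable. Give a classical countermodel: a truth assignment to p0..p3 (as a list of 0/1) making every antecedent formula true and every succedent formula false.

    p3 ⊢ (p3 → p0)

Search for a countermodel by truth-table:
  v=0000: Γ:[p3=F] Δ:[(p3 → p0)=T] refutes=False
  v=0001: Γ:[p3=T] Δ:[(p3 → p0)=F] refutes=True  ← countermodel

Result: [0, 0, 0, 1]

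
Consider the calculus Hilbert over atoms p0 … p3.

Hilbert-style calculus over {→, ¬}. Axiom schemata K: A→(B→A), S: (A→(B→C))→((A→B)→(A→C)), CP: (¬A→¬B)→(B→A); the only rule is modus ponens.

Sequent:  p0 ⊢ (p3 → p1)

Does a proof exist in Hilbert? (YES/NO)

Enumerate valuations to refute Γ ⊢ Δ:
  v=0000: Γ:[p0=F] Δ:[(p3 → p1)=T] refutes=False
  v=0001: Γ:[p0=F] Δ:[(p3 → p1)=F] refutes=False
  v=0010: Γ:[p0=F] Δ:[(p3 → p1)=T] refutes=False
  v=0011: Γ:[p0=F] Δ:[(p3 → p1)=F] refutes=False
  v=0100: Γ:[p0=F] Δ:[(p3 → p1)=T] refutes=False
  v=0101: Γ:[p0=F] Δ:[(p3 → p1)=T] refutes=False
  v=0110: Γ:[p0=F] Δ:[(p3 → p1)=T] refutes=False
  v=0111: Γ:[p0=F] Δ:[(p3 → p1)=T] refutes=False
  v=1000: Γ:[p0=T] Δ:[(p3 → p1)=T] refutes=False
  v=1001: Γ:[p0=T] Δ:[(p3 → p1)=F] refutes=True  ← countermodel

Result: NO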